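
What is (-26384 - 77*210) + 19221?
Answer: -23333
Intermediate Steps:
(-26384 - 77*210) + 19221 = (-26384 - 16170) + 19221 = -42554 + 19221 = -23333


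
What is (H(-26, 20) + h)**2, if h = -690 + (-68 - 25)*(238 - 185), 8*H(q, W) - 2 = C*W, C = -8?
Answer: 508728025/16 ≈ 3.1795e+7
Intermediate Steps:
H(q, W) = 1/4 - W (H(q, W) = 1/4 + (-8*W)/8 = 1/4 - W)
h = -5619 (h = -690 - 93*53 = -690 - 4929 = -5619)
(H(-26, 20) + h)**2 = ((1/4 - 1*20) - 5619)**2 = ((1/4 - 20) - 5619)**2 = (-79/4 - 5619)**2 = (-22555/4)**2 = 508728025/16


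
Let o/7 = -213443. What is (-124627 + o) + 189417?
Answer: -1429311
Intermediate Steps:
o = -1494101 (o = 7*(-213443) = -1494101)
(-124627 + o) + 189417 = (-124627 - 1494101) + 189417 = -1618728 + 189417 = -1429311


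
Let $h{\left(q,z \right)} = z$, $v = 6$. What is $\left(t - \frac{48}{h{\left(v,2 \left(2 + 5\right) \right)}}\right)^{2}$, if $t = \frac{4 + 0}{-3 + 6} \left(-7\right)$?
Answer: $\frac{71824}{441} \approx 162.87$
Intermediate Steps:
$t = - \frac{28}{3}$ ($t = \frac{4}{3} \left(-7\right) = - \frac{28}{3} \approx -9.3333$)
$\left(t - \frac{48}{h{\left(v,2 \left(2 + 5\right) \right)}}\right)^{2} = \left(- \frac{28}{3} - \frac{48}{2 \left(2 + 5\right)}\right)^{2} = \left(- \frac{28}{3} - \frac{48}{2 \cdot 7}\right)^{2} = \left(- \frac{28}{3} - \frac{48}{14}\right)^{2} = \left(- \frac{28}{3} - \frac{24}{7}\right)^{2} = \left(- \frac{268}{21}\right)^{2} = \frac{71824}{441}$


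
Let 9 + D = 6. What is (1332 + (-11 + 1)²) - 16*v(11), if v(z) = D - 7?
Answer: 1592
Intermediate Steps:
D = -3 (D = -9 + 6 = -3)
v(z) = -10 (v(z) = -3 - 7 = -10)
(1332 + (-11 + 1)²) - 16*v(11) = (1332 + (-11 + 1)²) - 16*(-10) = (1332 + (-10)²) + 160 = (1332 + 100) + 160 = 1432 + 160 = 1592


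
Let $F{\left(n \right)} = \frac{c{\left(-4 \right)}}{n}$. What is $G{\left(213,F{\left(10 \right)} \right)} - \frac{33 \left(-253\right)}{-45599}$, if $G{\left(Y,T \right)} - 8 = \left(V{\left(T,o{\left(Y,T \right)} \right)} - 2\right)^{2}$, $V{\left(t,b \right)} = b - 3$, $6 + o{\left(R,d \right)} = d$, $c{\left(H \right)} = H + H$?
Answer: $\frac{167641194}{1139975} \approx 147.06$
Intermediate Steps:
$c{\left(H \right)} = 2 H$
$F{\left(n \right)} = - \frac{8}{n}$ ($F{\left(n \right)} = \frac{2 \left(-4\right)}{n} = - \frac{8}{n}$)
$o{\left(R,d \right)} = -6 + d$
$V{\left(t,b \right)} = -3 + b$ ($V{\left(t,b \right)} = b - 3 = -3 + b$)
$G{\left(Y,T \right)} = 8 + \left(-11 + T\right)^{2}$ ($G{\left(Y,T \right)} = 8 + \left(\left(-3 + \left(-6 + T\right)\right) - 2\right)^{2} = 8 + \left(\left(-9 + T\right) - 2\right)^{2} = 8 + \left(-11 + T\right)^{2}$)
$G{\left(213,F{\left(10 \right)} \right)} - \frac{33 \left(-253\right)}{-45599} = \left(8 + \left(-11 - \frac{8}{10}\right)^{2}\right) - \frac{33 \left(-253\right)}{-45599} = \left(8 + \left(-11 - \frac{4}{5}\right)^{2}\right) - \left(-8349\right) \left(- \frac{1}{45599}\right) = \left(8 + \left(-11 - \frac{4}{5}\right)^{2}\right) - \frac{8349}{45599} = \left(8 + \left(- \frac{59}{5}\right)^{2}\right) - \frac{8349}{45599} = \left(8 + \frac{3481}{25}\right) - \frac{8349}{45599} = \frac{3681}{25} - \frac{8349}{45599} = \frac{167641194}{1139975}$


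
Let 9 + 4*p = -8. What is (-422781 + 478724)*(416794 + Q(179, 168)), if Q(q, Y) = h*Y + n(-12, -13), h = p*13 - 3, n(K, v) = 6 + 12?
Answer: 22770255518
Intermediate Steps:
p = -17/4 (p = -9/4 + (1/4)*(-8) = -9/4 - 2 = -17/4 ≈ -4.2500)
n(K, v) = 18
h = -233/4 (h = -17/4*13 - 3 = -221/4 - 3 = -233/4 ≈ -58.250)
Q(q, Y) = 18 - 233*Y/4 (Q(q, Y) = -233*Y/4 + 18 = 18 - 233*Y/4)
(-422781 + 478724)*(416794 + Q(179, 168)) = (-422781 + 478724)*(416794 + (18 - 233/4*168)) = 55943*(416794 + (18 - 9786)) = 55943*(416794 - 9768) = 55943*407026 = 22770255518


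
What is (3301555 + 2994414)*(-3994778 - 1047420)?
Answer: -31745522299862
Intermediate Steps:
(3301555 + 2994414)*(-3994778 - 1047420) = 6295969*(-5042198) = -31745522299862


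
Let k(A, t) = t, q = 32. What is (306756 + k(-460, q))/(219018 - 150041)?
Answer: 306788/68977 ≈ 4.4477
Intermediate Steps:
(306756 + k(-460, q))/(219018 - 150041) = (306756 + 32)/(219018 - 150041) = 306788/68977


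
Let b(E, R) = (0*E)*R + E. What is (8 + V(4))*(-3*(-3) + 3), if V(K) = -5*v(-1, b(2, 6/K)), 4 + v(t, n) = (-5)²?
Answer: -1164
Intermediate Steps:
b(E, R) = E (b(E, R) = 0*R + E = 0 + E = E)
v(t, n) = 21 (v(t, n) = -4 + (-5)² = -4 + 25 = 21)
V(K) = -105 (V(K) = -5*21 = -105)
(8 + V(4))*(-3*(-3) + 3) = (8 - 105)*(-3*(-3) + 3) = -97*(9 + 3) = -97*12 = -1164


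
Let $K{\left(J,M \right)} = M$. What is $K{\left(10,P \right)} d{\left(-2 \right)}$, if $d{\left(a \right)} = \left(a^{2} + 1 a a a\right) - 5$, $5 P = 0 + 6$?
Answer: $- \frac{54}{5} \approx -10.8$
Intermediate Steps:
$P = \frac{6}{5}$ ($P = \frac{0 + 6}{5} = \frac{1}{5} \cdot 6 = \frac{6}{5} \approx 1.2$)
$d{\left(a \right)} = -5 + a^{2} + a^{3}$ ($d{\left(a \right)} = \left(a^{2} + a a a\right) - 5 = \left(a^{2} + a^{2} a\right) - 5 = \left(a^{2} + a^{3}\right) - 5 = -5 + a^{2} + a^{3}$)
$K{\left(10,P \right)} d{\left(-2 \right)} = \frac{6 \left(-5 + \left(-2\right)^{2} + \left(-2\right)^{3}\right)}{5} = \frac{6 \left(-5 + 4 - 8\right)}{5} = \frac{6}{5} \left(-9\right) = - \frac{54}{5}$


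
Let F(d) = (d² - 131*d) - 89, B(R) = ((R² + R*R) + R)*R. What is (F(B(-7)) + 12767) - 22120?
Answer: 479774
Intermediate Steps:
B(R) = R*(R + 2*R²) (B(R) = ((R² + R²) + R)*R = (2*R² + R)*R = (R + 2*R²)*R = R*(R + 2*R²))
F(d) = -89 + d² - 131*d
(F(B(-7)) + 12767) - 22120 = ((-89 + ((-7)²*(1 + 2*(-7)))² - 131*(-7)²*(1 + 2*(-7))) + 12767) - 22120 = ((-89 + (49*(1 - 14))² - 6419*(1 - 14)) + 12767) - 22120 = ((-89 + (49*(-13))² - 6419*(-13)) + 12767) - 22120 = ((-89 + (-637)² - 131*(-637)) + 12767) - 22120 = ((-89 + 405769 + 83447) + 12767) - 22120 = (489127 + 12767) - 22120 = 501894 - 22120 = 479774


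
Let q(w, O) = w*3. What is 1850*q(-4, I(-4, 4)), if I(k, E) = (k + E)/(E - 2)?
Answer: -22200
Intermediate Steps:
I(k, E) = (E + k)/(-2 + E)
q(w, O) = 3*w
1850*q(-4, I(-4, 4)) = 1850*(3*(-4)) = 1850*(-12) = -22200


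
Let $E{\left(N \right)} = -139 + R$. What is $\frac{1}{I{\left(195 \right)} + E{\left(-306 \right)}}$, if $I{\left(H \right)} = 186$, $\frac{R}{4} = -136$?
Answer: $- \frac{1}{497} \approx -0.0020121$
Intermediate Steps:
$R = -544$ ($R = 4 \left(-136\right) = -544$)
$E{\left(N \right)} = -683$ ($E{\left(N \right)} = -139 - 544 = -683$)
$\frac{1}{I{\left(195 \right)} + E{\left(-306 \right)}} = \frac{1}{186 - 683} = \frac{1}{-497} = - \frac{1}{497}$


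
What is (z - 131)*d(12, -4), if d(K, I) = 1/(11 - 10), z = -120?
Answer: -251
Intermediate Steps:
d(K, I) = 1 (d(K, I) = 1/1 = 1)
(z - 131)*d(12, -4) = (-120 - 131)*1 = -251*1 = -251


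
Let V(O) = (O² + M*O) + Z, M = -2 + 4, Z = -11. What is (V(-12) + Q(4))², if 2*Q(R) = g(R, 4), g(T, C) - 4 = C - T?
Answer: 12321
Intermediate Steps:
M = 2
g(T, C) = 4 + C - T (g(T, C) = 4 + (C - T) = 4 + C - T)
Q(R) = 4 - R/2 (Q(R) = (4 + 4 - R)/2 = (8 - R)/2 = 4 - R/2)
V(O) = -11 + O² + 2*O (V(O) = (O² + 2*O) - 11 = -11 + O² + 2*O)
(V(-12) + Q(4))² = ((-11 + (-12)² + 2*(-12)) + (4 - ½*4))² = ((-11 + 144 - 24) + (4 - 2))² = (109 + 2)² = 111² = 12321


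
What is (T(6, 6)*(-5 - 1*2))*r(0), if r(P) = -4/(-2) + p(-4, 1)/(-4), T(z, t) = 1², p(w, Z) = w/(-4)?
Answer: -49/4 ≈ -12.250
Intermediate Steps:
p(w, Z) = -w/4 (p(w, Z) = w*(-¼) = -w/4)
T(z, t) = 1
r(P) = 7/4 (r(P) = -4/(-2) - ¼*(-4)/(-4) = -4*(-½) + 1*(-¼) = 2 - ¼ = 7/4)
(T(6, 6)*(-5 - 1*2))*r(0) = (1*(-5 - 1*2))*(7/4) = (1*(-5 - 2))*(7/4) = (1*(-7))*(7/4) = -7*7/4 = -49/4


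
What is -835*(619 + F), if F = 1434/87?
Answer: -15388215/29 ≈ -5.3063e+5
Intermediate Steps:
F = 478/29 (F = 1434*(1/87) = 478/29 ≈ 16.483)
-835*(619 + F) = -835*(619 + 478/29) = -835*18429/29 = -15388215/29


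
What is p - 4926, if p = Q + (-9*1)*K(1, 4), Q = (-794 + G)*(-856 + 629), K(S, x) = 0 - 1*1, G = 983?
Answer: -47820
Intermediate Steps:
K(S, x) = -1 (K(S, x) = 0 - 1 = -1)
Q = -42903 (Q = (-794 + 983)*(-856 + 629) = 189*(-227) = -42903)
p = -42894 (p = -42903 - 9*1*(-1) = -42903 - 9*(-1) = -42903 + 9 = -42894)
p - 4926 = -42894 - 4926 = -47820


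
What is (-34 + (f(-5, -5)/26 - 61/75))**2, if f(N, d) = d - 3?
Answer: 1172583049/950625 ≈ 1233.5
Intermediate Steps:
f(N, d) = -3 + d
(-34 + (f(-5, -5)/26 - 61/75))**2 = (-34 + ((-3 - 5)/26 - 61/75))**2 = (-34 + (-8*1/26 - 61*1/75))**2 = (-34 + (-4/13 - 61/75))**2 = (-34 - 1093/975)**2 = (-34243/975)**2 = 1172583049/950625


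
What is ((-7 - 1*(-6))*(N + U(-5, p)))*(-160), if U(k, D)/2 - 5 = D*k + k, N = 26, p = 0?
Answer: 4160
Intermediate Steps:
U(k, D) = 10 + 2*k + 2*D*k (U(k, D) = 10 + 2*(D*k + k) = 10 + 2*(k + D*k) = 10 + (2*k + 2*D*k) = 10 + 2*k + 2*D*k)
((-7 - 1*(-6))*(N + U(-5, p)))*(-160) = ((-7 - 1*(-6))*(26 + (10 + 2*(-5) + 2*0*(-5))))*(-160) = ((-7 + 6)*(26 + (10 - 10 + 0)))*(-160) = -(26 + 0)*(-160) = -1*26*(-160) = -26*(-160) = 4160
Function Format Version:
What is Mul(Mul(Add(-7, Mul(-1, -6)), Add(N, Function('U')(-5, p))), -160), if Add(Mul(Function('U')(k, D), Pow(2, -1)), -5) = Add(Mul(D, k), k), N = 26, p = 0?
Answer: 4160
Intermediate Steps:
Function('U')(k, D) = Add(10, Mul(2, k), Mul(2, D, k)) (Function('U')(k, D) = Add(10, Mul(2, Add(Mul(D, k), k))) = Add(10, Mul(2, Add(k, Mul(D, k)))) = Add(10, Add(Mul(2, k), Mul(2, D, k))) = Add(10, Mul(2, k), Mul(2, D, k)))
Mul(Mul(Add(-7, Mul(-1, -6)), Add(N, Function('U')(-5, p))), -160) = Mul(Mul(Add(-7, Mul(-1, -6)), Add(26, Add(10, Mul(2, -5), Mul(2, 0, -5)))), -160) = Mul(Mul(Add(-7, 6), Add(26, Add(10, -10, 0))), -160) = Mul(Mul(-1, Add(26, 0)), -160) = Mul(Mul(-1, 26), -160) = Mul(-26, -160) = 4160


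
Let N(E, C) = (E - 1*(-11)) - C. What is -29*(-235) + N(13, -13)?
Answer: 6852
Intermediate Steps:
N(E, C) = 11 + E - C (N(E, C) = (E + 11) - C = (11 + E) - C = 11 + E - C)
-29*(-235) + N(13, -13) = -29*(-235) + (11 + 13 - 1*(-13)) = 6815 + (11 + 13 + 13) = 6815 + 37 = 6852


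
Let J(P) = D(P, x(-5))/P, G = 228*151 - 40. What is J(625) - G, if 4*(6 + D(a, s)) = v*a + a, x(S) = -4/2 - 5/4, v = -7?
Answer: -42986887/1250 ≈ -34390.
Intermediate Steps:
x(S) = -13/4 (x(S) = -4*1/2 - 5*1/4 = -2 - 5/4 = -13/4)
D(a, s) = -6 - 3*a/2 (D(a, s) = -6 + (-7*a + a)/4 = -6 + (-6*a)/4 = -6 - 3*a/2)
G = 34388 (G = 34428 - 40 = 34388)
J(P) = (-6 - 3*P/2)/P
J(625) - G = (-3/2 - 6/625) - 1*34388 = (-3/2 - 6*1/625) - 34388 = (-3/2 - 6/625) - 34388 = -1887/1250 - 34388 = -42986887/1250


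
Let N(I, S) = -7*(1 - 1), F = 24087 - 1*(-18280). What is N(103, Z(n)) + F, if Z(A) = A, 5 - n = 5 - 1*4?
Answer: 42367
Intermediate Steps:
n = 4 (n = 5 - (5 - 1*4) = 5 - (5 - 4) = 5 - 1*1 = 5 - 1 = 4)
F = 42367 (F = 24087 + 18280 = 42367)
N(I, S) = 0 (N(I, S) = -7*0 = 0)
N(103, Z(n)) + F = 0 + 42367 = 42367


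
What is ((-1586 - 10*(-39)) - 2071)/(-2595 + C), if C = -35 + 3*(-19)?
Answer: 3267/2687 ≈ 1.2159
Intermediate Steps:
C = -92 (C = -35 - 57 = -92)
((-1586 - 10*(-39)) - 2071)/(-2595 + C) = ((-1586 - 10*(-39)) - 2071)/(-2595 - 92) = ((-1586 - 1*(-390)) - 2071)/(-2687) = ((-1586 + 390) - 2071)*(-1/2687) = (-1196 - 2071)*(-1/2687) = -3267*(-1/2687) = 3267/2687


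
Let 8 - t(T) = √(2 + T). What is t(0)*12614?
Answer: 100912 - 12614*√2 ≈ 83073.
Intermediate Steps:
t(T) = 8 - √(2 + T)
t(0)*12614 = (8 - √(2 + 0))*12614 = (8 - √2)*12614 = 100912 - 12614*√2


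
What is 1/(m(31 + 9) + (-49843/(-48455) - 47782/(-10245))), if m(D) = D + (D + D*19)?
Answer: 99284295/83963991469 ≈ 0.0011825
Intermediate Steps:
m(D) = 21*D (m(D) = D + (D + 19*D) = D + 20*D = 21*D)
1/(m(31 + 9) + (-49843/(-48455) - 47782/(-10245))) = 1/(21*(31 + 9) + (-49843/(-48455) - 47782/(-10245))) = 1/(21*40 + (-49843*(-1/48455) - 47782*(-1/10245))) = 1/(840 + (49843/48455 + 47782/10245)) = 1/(840 + 565183669/99284295) = 1/(83963991469/99284295) = 99284295/83963991469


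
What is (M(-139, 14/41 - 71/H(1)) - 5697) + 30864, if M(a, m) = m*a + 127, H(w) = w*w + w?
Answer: 2474845/82 ≈ 30181.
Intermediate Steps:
H(w) = w + w² (H(w) = w² + w = w + w²)
M(a, m) = 127 + a*m (M(a, m) = a*m + 127 = 127 + a*m)
(M(-139, 14/41 - 71/H(1)) - 5697) + 30864 = ((127 - 139*(14/41 - 71/(1 + 1))) - 5697) + 30864 = ((127 - 139*(14*(1/41) - 71/(1*2))) - 5697) + 30864 = ((127 - 139*(14/41 - 71/2)) - 5697) + 30864 = ((127 - 139*(-2883/82)) - 5697) + 30864 = ((127 + 400737/82) - 5697) + 30864 = (411151/82 - 5697) + 30864 = -56003/82 + 30864 = 2474845/82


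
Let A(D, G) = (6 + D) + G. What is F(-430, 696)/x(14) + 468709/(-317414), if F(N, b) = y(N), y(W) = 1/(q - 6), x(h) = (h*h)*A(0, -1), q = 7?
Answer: -229508703/155532860 ≈ -1.4756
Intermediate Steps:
A(D, G) = 6 + D + G
x(h) = 5*h² (x(h) = (h*h)*(6 + 0 - 1) = h²*5 = 5*h²)
y(W) = 1 (y(W) = 1/(7 - 6) = 1/1 = 1)
F(N, b) = 1
F(-430, 696)/x(14) + 468709/(-317414) = 1/(5*14²) + 468709/(-317414) = 1/(5*196) + 468709*(-1/317414) = 1/980 - 468709/317414 = -229508703/155532860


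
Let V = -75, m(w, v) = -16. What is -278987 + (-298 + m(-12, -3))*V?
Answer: -255437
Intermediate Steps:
-278987 + (-298 + m(-12, -3))*V = -278987 + (-298 - 16)*(-75) = -278987 - 314*(-75) = -278987 + 23550 = -255437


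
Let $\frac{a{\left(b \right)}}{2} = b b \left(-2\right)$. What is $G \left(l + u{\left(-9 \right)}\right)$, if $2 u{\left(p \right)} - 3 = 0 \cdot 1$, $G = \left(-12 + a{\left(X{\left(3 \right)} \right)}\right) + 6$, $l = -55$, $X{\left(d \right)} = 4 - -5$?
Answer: $17655$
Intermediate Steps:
$X{\left(d \right)} = 9$ ($X{\left(d \right)} = 4 + 5 = 9$)
$a{\left(b \right)} = - 4 b^{2}$ ($a{\left(b \right)} = 2 b b \left(-2\right) = 2 b^{2} \left(-2\right) = 2 \left(- 2 b^{2}\right) = - 4 b^{2}$)
$G = -330$ ($G = \left(-12 - 4 \cdot 9^{2}\right) + 6 = \left(-12 - 324\right) + 6 = -336 + 6 = -330$)
$u{\left(p \right)} = \frac{3}{2}$ ($u{\left(p \right)} = \frac{3}{2} + \frac{0 \cdot 1}{2} = \frac{3}{2} + \frac{1}{2} \cdot 0 = \frac{3}{2} + 0 = \frac{3}{2}$)
$G \left(l + u{\left(-9 \right)}\right) = - 330 \left(-55 + \frac{3}{2}\right) = \left(-330\right) \left(- \frac{107}{2}\right) = 17655$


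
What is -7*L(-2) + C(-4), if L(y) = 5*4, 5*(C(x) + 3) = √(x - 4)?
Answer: -143 + 2*I*√2/5 ≈ -143.0 + 0.56569*I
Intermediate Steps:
C(x) = -3 + √(-4 + x)/5 (C(x) = -3 + √(x - 4)/5 = -3 + √(-4 + x)/5)
L(y) = 20
-7*L(-2) + C(-4) = -7*20 + (-3 + √(-4 - 4)/5) = -140 + (-3 + √(-8)/5) = -140 + (-3 + (2*I*√2)/5) = -140 + (-3 + 2*I*√2/5) = -143 + 2*I*√2/5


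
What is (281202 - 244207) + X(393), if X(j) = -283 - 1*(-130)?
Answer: 36842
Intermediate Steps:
X(j) = -153 (X(j) = -283 + 130 = -153)
(281202 - 244207) + X(393) = (281202 - 244207) - 153 = 36995 - 153 = 36842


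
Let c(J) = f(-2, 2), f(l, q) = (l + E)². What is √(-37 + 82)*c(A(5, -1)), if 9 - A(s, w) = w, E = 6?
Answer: 48*√5 ≈ 107.33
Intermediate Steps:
A(s, w) = 9 - w
f(l, q) = (6 + l)² (f(l, q) = (l + 6)² = (6 + l)²)
c(J) = 16 (c(J) = (6 - 2)² = 4² = 16)
√(-37 + 82)*c(A(5, -1)) = √(-37 + 82)*16 = √45*16 = (3*√5)*16 = 48*√5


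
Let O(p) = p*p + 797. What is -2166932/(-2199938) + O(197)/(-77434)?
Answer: 2880838145/6083928539 ≈ 0.47352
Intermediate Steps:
O(p) = 797 + p² (O(p) = p² + 797 = 797 + p²)
-2166932/(-2199938) + O(197)/(-77434) = -2166932/(-2199938) + (797 + 197²)/(-77434) = -2166932*(-1/2199938) + (797 + 38809)*(-1/77434) = 1083466/1099969 + 39606*(-1/77434) = 1083466/1099969 - 2829/5531 = 2880838145/6083928539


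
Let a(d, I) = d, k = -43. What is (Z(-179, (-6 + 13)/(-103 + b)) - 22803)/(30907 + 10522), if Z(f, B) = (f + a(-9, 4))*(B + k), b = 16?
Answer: -1279237/3604323 ≈ -0.35492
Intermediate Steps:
Z(f, B) = (-43 + B)*(-9 + f) (Z(f, B) = (f - 9)*(B - 43) = (-9 + f)*(-43 + B) = (-43 + B)*(-9 + f))
(Z(-179, (-6 + 13)/(-103 + b)) - 22803)/(30907 + 10522) = ((387 - 43*(-179) - 9*(-6 + 13)/(-103 + 16) + ((-6 + 13)/(-103 + 16))*(-179)) - 22803)/(30907 + 10522) = ((387 + 7697 - 63/(-87) + (7/(-87))*(-179)) - 22803)/41429 = ((387 + 7697 - 63*(-1)/87 + (7*(-1/87))*(-179)) - 22803)*(1/41429) = ((387 + 7697 - 9*(-7/87) - 7/87*(-179)) - 22803)*(1/41429) = ((387 + 7697 + 21/29 + 1253/87) - 22803)*(1/41429) = (704624/87 - 22803)*(1/41429) = -1279237/87*1/41429 = -1279237/3604323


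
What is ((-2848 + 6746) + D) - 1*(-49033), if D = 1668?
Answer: 54599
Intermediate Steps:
((-2848 + 6746) + D) - 1*(-49033) = ((-2848 + 6746) + 1668) - 1*(-49033) = (3898 + 1668) + 49033 = 5566 + 49033 = 54599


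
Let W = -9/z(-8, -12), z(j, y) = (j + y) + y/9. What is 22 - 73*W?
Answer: -563/64 ≈ -8.7969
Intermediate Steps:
z(j, y) = j + 10*y/9 (z(j, y) = (j + y) + y*(⅑) = (j + y) + y/9 = j + 10*y/9)
W = 27/64 (W = -9/(-8 + (10/9)*(-12)) = -9/(-8 - 40/3) = -9/(-64/3) = -9*(-3/64) = 27/64 ≈ 0.42188)
22 - 73*W = 22 - 73*27/64 = 22 - 1971/64 = -563/64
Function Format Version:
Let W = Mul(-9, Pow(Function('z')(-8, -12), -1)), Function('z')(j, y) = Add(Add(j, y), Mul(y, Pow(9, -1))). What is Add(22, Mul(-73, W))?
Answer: Rational(-563, 64) ≈ -8.7969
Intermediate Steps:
Function('z')(j, y) = Add(j, Mul(Rational(10, 9), y)) (Function('z')(j, y) = Add(Add(j, y), Mul(y, Rational(1, 9))) = Add(Add(j, y), Mul(Rational(1, 9), y)) = Add(j, Mul(Rational(10, 9), y)))
W = Rational(27, 64) (W = Mul(-9, Pow(Add(-8, Mul(Rational(10, 9), -12)), -1)) = Mul(-9, Pow(Add(-8, Rational(-40, 3)), -1)) = Mul(-9, Pow(Rational(-64, 3), -1)) = Mul(-9, Rational(-3, 64)) = Rational(27, 64) ≈ 0.42188)
Add(22, Mul(-73, W)) = Add(22, Mul(-73, Rational(27, 64))) = Add(22, Rational(-1971, 64)) = Rational(-563, 64)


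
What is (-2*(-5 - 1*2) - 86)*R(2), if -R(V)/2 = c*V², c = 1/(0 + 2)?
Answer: 288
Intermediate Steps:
c = ½ (c = 1/2 = ½ ≈ 0.50000)
R(V) = -V²
(-2*(-5 - 1*2) - 86)*R(2) = (-2*(-5 - 1*2) - 86)*(-1*2²) = (-2*(-5 - 2) - 86)*(-1*4) = (-2*(-7) - 86)*(-4) = (14 - 86)*(-4) = -72*(-4) = 288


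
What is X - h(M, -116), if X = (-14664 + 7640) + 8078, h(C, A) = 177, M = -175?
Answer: 877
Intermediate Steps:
X = 1054 (X = -7024 + 8078 = 1054)
X - h(M, -116) = 1054 - 1*177 = 1054 - 177 = 877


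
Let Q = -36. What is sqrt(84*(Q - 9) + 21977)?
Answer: sqrt(18197) ≈ 134.90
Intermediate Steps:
sqrt(84*(Q - 9) + 21977) = sqrt(84*(-36 - 9) + 21977) = sqrt(84*(-45) + 21977) = sqrt(-3780 + 21977) = sqrt(18197)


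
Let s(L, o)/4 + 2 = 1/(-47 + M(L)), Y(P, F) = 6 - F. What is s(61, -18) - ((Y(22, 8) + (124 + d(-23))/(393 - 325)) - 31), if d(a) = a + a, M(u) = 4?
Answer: 34737/1462 ≈ 23.760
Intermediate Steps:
d(a) = 2*a
s(L, o) = -348/43 (s(L, o) = -8 + 4/(-47 + 4) = -8 + 4/(-43) = -8 + 4*(-1/43) = -8 - 4/43 = -348/43)
s(61, -18) - ((Y(22, 8) + (124 + d(-23))/(393 - 325)) - 31) = -348/43 - (((6 - 1*8) + (124 + 2*(-23))/(393 - 325)) - 31) = -348/43 - (((6 - 8) + (124 - 46)/68) - 31) = -348/43 - ((-2 + 78*(1/68)) - 31) = -348/43 - ((-2 + 39/34) - 31) = -348/43 - (-29/34 - 31) = -348/43 - 1*(-1083/34) = -348/43 + 1083/34 = 34737/1462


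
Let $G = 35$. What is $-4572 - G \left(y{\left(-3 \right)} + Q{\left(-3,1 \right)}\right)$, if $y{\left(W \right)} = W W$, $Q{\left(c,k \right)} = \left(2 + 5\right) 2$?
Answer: $-5377$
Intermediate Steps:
$Q{\left(c,k \right)} = 14$ ($Q{\left(c,k \right)} = 7 \cdot 2 = 14$)
$y{\left(W \right)} = W^{2}$
$-4572 - G \left(y{\left(-3 \right)} + Q{\left(-3,1 \right)}\right) = -4572 - 35 \left(\left(-3\right)^{2} + 14\right) = -4572 - 35 \left(9 + 14\right) = -4572 - 35 \cdot 23 = -4572 - 805 = -5377$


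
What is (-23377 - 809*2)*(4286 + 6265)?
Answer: -263722245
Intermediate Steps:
(-23377 - 809*2)*(4286 + 6265) = (-23377 - 1618)*10551 = -24995*10551 = -263722245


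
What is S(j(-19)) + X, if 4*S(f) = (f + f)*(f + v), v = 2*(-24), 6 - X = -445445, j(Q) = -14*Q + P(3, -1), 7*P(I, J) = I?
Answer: 46505783/98 ≈ 4.7455e+5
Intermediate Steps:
P(I, J) = I/7
j(Q) = 3/7 - 14*Q (j(Q) = -14*Q + (⅐)*3 = -14*Q + 3/7 = 3/7 - 14*Q)
X = 445451 (X = 6 - 1*(-445445) = 6 + 445445 = 445451)
v = -48
S(f) = f*(-48 + f)/2 (S(f) = ((f + f)*(f - 48))/4 = ((2*f)*(-48 + f))/4 = (2*f*(-48 + f))/4 = f*(-48 + f)/2)
S(j(-19)) + X = (3/7 - 14*(-19))*(-48 + (3/7 - 14*(-19)))/2 + 445451 = (3/7 + 266)*(-48 + (3/7 + 266))/2 + 445451 = (½)*(1865/7)*(-48 + 1865/7) + 445451 = (½)*(1865/7)*(1529/7) + 445451 = 2851585/98 + 445451 = 46505783/98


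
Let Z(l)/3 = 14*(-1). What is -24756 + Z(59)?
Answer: -24798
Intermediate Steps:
Z(l) = -42 (Z(l) = 3*(14*(-1)) = 3*(-14) = -42)
-24756 + Z(59) = -24756 - 42 = -24798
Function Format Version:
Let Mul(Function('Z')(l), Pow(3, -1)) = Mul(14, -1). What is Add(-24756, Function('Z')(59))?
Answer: -24798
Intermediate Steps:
Function('Z')(l) = -42 (Function('Z')(l) = Mul(3, Mul(14, -1)) = Mul(3, -14) = -42)
Add(-24756, Function('Z')(59)) = Add(-24756, -42) = -24798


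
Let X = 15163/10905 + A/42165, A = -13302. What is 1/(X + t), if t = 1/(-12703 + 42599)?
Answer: 305476879560/328394249833 ≈ 0.93021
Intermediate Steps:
X = 10984213/10217985 (X = 15163/10905 - 13302/42165 = 15163*(1/10905) - 13302*1/42165 = 15163/10905 - 1478/4685 = 10984213/10217985 ≈ 1.0750)
t = 1/29896 ≈ 3.3449e-5
1/(X + t) = 1/(10984213/10217985 + 1/29896) = 1/(328394249833/305476879560) = 305476879560/328394249833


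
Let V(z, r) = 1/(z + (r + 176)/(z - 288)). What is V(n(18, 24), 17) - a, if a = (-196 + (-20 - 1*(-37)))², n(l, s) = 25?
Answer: -204485399/6382 ≈ -32041.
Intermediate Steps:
a = 32041 (a = (-196 + (-20 + 37))² = (-196 + 17)² = (-179)² = 32041)
V(z, r) = 1/(z + (176 + r)/(-288 + z))
V(n(18, 24), 17) - a = (-288 + 25)/(176 + 17 + 25² - 288*25) - 1*32041 = -263/(176 + 17 + 625 - 7200) - 32041 = -263/(-6382) - 32041 = -1/6382*(-263) - 32041 = 263/6382 - 32041 = -204485399/6382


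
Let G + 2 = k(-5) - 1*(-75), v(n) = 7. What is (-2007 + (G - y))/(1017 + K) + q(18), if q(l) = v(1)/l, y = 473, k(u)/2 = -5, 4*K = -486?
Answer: -8275/3582 ≈ -2.3102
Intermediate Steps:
K = -243/2 (K = (¼)*(-486) = -243/2 ≈ -121.50)
k(u) = -10 (k(u) = 2*(-5) = -10)
G = 63 (G = -2 + (-10 - 1*(-75)) = -2 + (-10 + 75) = -2 + 65 = 63)
q(l) = 7/l
(-2007 + (G - y))/(1017 + K) + q(18) = (-2007 + (63 - 1*473))/(1017 - 243/2) + 7/18 = (-2007 + (63 - 473))/(1791/2) + 7*(1/18) = (-2007 - 410)*(2/1791) + 7/18 = -2417*2/1791 + 7/18 = -4834/1791 + 7/18 = -8275/3582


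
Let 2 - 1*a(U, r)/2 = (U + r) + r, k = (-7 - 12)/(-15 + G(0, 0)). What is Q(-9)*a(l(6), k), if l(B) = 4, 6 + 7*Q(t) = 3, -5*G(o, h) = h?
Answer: 136/35 ≈ 3.8857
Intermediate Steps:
G(o, h) = -h/5
Q(t) = -3/7 (Q(t) = -6/7 + (⅐)*3 = -6/7 + 3/7 = -3/7)
k = 19/15 (k = (-7 - 12)/(-15 - ⅕*0) = -19/(-15 + 0) = -19/(-15) = -19*(-1/15) = 19/15 ≈ 1.2667)
a(U, r) = 4 - 4*r - 2*U (a(U, r) = 4 - 2*((U + r) + r) = 4 - 2*(U + 2*r) = 4 + (-4*r - 2*U) = 4 - 4*r - 2*U)
Q(-9)*a(l(6), k) = -3*(4 - 4*19/15 - 2*4)/7 = -3*(4 - 76/15 - 8)/7 = -3/7*(-136/15) = 136/35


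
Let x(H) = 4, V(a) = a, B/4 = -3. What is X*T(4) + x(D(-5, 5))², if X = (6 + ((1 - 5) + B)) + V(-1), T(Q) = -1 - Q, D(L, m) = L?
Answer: 71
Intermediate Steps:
B = -12 (B = 4*(-3) = -12)
X = -11 (X = (6 + ((1 - 5) - 12)) - 1 = (6 + (-4 - 12)) - 1 = (6 - 16) - 1 = -10 - 1 = -11)
X*T(4) + x(D(-5, 5))² = -11*(-1 - 1*4) + 4² = -11*(-1 - 4) + 16 = -11*(-5) + 16 = 55 + 16 = 71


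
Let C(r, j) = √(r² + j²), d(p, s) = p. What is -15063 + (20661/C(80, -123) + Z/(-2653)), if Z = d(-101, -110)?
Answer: -39962038/2653 + 20661*√21529/21529 ≈ -14922.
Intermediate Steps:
C(r, j) = √(j² + r²)
Z = -101
-15063 + (20661/C(80, -123) + Z/(-2653)) = -15063 + (20661/(√((-123)² + 80²)) - 101/(-2653)) = -15063 + (20661/(√(15129 + 6400)) - 101*(-1/2653)) = -15063 + (20661/(√21529) + 101/2653) = -15063 + (20661*(√21529/21529) + 101/2653) = -15063 + (20661*√21529/21529 + 101/2653) = -15063 + (101/2653 + 20661*√21529/21529) = -39962038/2653 + 20661*√21529/21529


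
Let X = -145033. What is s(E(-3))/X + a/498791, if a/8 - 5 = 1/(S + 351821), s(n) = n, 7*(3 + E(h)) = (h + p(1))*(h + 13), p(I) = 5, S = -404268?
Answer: 2155984780009/26558535931809287 ≈ 8.1179e-5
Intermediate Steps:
E(h) = -3 + (5 + h)*(13 + h)/7 (E(h) = -3 + ((h + 5)*(h + 13))/7 = -3 + ((5 + h)*(13 + h))/7 = -3 + (5 + h)*(13 + h)/7)
a = 2097872/52447 (a = 40 + 8/(-404268 + 351821) = 40 + 8/(-52447) = 40 + 8*(-1/52447) = 40 - 8/52447 = 2097872/52447 ≈ 40.000)
s(E(-3))/X + a/498791 = (44/7 + (⅐)*(-3)² + (18/7)*(-3))/(-145033) + (2097872/52447)/498791 = (44/7 + (⅐)*9 - 54/7)*(-1/145033) + (2097872/52447)*(1/498791) = (44/7 + 9/7 - 54/7)*(-1/145033) + 2097872/26160091577 = -⅐*(-1/145033) + 2097872/26160091577 = 1/1015231 + 2097872/26160091577 = 2155984780009/26558535931809287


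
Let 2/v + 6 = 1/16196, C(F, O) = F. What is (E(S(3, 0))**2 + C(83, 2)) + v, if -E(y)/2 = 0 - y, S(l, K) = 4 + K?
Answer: 14252333/97175 ≈ 146.67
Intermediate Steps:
E(y) = 2*y (E(y) = -2*(0 - y) = -(-2)*y = 2*y)
v = -32392/97175 (v = 2/(-6 + 1/16196) = 2/(-97175/16196) = 2*(-16196/97175) = -32392/97175 ≈ -0.33334)
(E(S(3, 0))**2 + C(83, 2)) + v = ((2*(4 + 0))**2 + 83) - 32392/97175 = ((2*4)**2 + 83) - 32392/97175 = (8**2 + 83) - 32392/97175 = (64 + 83) - 32392/97175 = 147 - 32392/97175 = 14252333/97175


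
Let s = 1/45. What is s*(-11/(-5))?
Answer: 11/225 ≈ 0.048889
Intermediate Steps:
s = 1/45 ≈ 0.022222
s*(-11/(-5)) = (-11/(-5))/45 = (-11*(-1/5))/45 = (1/45)*(11/5) = 11/225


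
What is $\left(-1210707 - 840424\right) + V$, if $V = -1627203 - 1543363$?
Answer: $-5221697$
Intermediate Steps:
$V = -3170566$ ($V = -1627203 - 1543363 = -3170566$)
$\left(-1210707 - 840424\right) + V = \left(-1210707 - 840424\right) - 3170566 = -2051131 - 3170566 = -5221697$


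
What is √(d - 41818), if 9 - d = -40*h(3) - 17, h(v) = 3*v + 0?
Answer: 2*I*√10358 ≈ 203.55*I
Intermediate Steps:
h(v) = 3*v
d = 386 (d = 9 - (-120*3 - 17) = 9 - (-40*9 - 17) = 9 - (-360 - 17) = 9 - 1*(-377) = 9 + 377 = 386)
√(d - 41818) = √(386 - 41818) = √(-41432) = 2*I*√10358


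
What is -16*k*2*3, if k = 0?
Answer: 0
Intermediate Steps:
-16*k*2*3 = -16*0*2*3 = -0*3 = -16*0 = 0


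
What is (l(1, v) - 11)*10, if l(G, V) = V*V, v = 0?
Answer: -110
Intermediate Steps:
l(G, V) = V²
(l(1, v) - 11)*10 = (0² - 11)*10 = (0 - 11)*10 = -11*10 = -110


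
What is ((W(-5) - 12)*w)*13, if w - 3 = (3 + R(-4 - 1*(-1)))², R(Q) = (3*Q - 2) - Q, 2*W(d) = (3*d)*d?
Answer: 9282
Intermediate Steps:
W(d) = 3*d²/2 (W(d) = ((3*d)*d)/2 = (3*d²)/2 = 3*d²/2)
R(Q) = -2 + 2*Q (R(Q) = (-2 + 3*Q) - Q = -2 + 2*Q)
w = 28 (w = 3 + (3 + (-2 + 2*(-4 - 1*(-1))))² = 3 + (3 + (-2 + 2*(-4 + 1)))² = 3 + (3 + (-2 + 2*(-3)))² = 3 + (3 + (-2 - 6))² = 3 + (3 - 8)² = 3 + (-5)² = 3 + 25 = 28)
((W(-5) - 12)*w)*13 = (((3/2)*(-5)² - 12)*28)*13 = (((3/2)*25 - 12)*28)*13 = ((75/2 - 12)*28)*13 = ((51/2)*28)*13 = 714*13 = 9282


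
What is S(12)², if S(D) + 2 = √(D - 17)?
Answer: (2 - I*√5)² ≈ -1.0 - 8.9443*I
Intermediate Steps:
S(D) = -2 + √(-17 + D) (S(D) = -2 + √(D - 17) = -2 + √(-17 + D))
S(12)² = (-2 + √(-17 + 12))² = (-2 + √(-5))² = (-2 + I*√5)²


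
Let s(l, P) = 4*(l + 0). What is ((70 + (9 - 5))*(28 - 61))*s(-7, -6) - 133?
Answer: 68243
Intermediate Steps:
s(l, P) = 4*l
((70 + (9 - 5))*(28 - 61))*s(-7, -6) - 133 = ((70 + (9 - 5))*(28 - 61))*(4*(-7)) - 133 = ((70 + 4)*(-33))*(-28) - 133 = (74*(-33))*(-28) - 133 = -2442*(-28) - 133 = 68376 - 133 = 68243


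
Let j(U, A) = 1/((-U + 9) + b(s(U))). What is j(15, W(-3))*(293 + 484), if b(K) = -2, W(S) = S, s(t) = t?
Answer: -777/8 ≈ -97.125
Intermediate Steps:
j(U, A) = 1/(7 - U) (j(U, A) = 1/((-U + 9) - 2) = 1/((9 - U) - 2) = 1/(7 - U))
j(15, W(-3))*(293 + 484) = (-1/(-7 + 15))*(293 + 484) = -1/8*777 = -777/8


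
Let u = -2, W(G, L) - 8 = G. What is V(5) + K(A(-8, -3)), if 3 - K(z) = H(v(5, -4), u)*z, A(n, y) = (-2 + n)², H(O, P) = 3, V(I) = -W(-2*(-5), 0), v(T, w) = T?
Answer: -315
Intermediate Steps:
W(G, L) = 8 + G
V(I) = -18 (V(I) = -(8 - 2*(-5)) = -(8 + 10) = -1*18 = -18)
K(z) = 3 - 3*z
V(5) + K(A(-8, -3)) = -18 + (3 - 3*(-2 - 8)²) = -18 + (3 - 3*(-10)²) = -18 + (3 - 3*100) = -18 + (3 - 300) = -18 - 297 = -315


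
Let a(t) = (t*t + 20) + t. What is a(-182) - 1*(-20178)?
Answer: 53140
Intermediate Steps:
a(t) = 20 + t + t² (a(t) = (t² + 20) + t = (20 + t²) + t = 20 + t + t²)
a(-182) - 1*(-20178) = (20 - 182 + (-182)²) - 1*(-20178) = (20 - 182 + 33124) + 20178 = 32962 + 20178 = 53140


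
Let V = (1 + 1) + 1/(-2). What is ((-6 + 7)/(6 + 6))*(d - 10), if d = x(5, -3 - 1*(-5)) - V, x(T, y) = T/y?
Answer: -3/4 ≈ -0.75000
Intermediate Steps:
V = 3/2 (V = 2 - 1/2 = 3/2 ≈ 1.5000)
d = 1 (d = 5/(-3 - 1*(-5)) - 1*3/2 = 5/(-3 + 5) - 3/2 = 5/2 - 3/2 = 1)
((-6 + 7)/(6 + 6))*(d - 10) = ((-6 + 7)/(6 + 6))*(1 - 10) = (1/12)*(-9) = -3/4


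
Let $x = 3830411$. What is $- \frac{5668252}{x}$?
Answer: $- \frac{5668252}{3830411} \approx -1.4798$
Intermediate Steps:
$- \frac{5668252}{x} = - \frac{5668252}{3830411}$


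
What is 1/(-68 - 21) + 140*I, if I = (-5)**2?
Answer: 311499/89 ≈ 3500.0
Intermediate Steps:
I = 25
1/(-68 - 21) + 140*I = 1/(-68 - 21) + 140*25 = 1/(-89) + 3500 = -1/89 + 3500 = 311499/89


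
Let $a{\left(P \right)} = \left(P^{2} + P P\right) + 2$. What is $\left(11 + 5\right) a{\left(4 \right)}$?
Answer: $544$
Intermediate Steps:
$a{\left(P \right)} = 2 + 2 P^{2}$ ($a{\left(P \right)} = \left(P^{2} + P^{2}\right) + 2 = 2 P^{2} + 2 = 2 + 2 P^{2}$)
$\left(11 + 5\right) a{\left(4 \right)} = \left(11 + 5\right) \left(2 + 2 \cdot 4^{2}\right) = 16 \left(2 + 2 \cdot 16\right) = 16 \left(2 + 32\right) = 16 \cdot 34 = 544$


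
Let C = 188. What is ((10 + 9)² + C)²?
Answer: 301401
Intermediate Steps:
((10 + 9)² + C)² = ((10 + 9)² + 188)² = (19² + 188)² = (361 + 188)² = 549² = 301401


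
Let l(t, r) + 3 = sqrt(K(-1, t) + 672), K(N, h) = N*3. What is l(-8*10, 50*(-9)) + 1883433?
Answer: 1883430 + sqrt(669) ≈ 1.8835e+6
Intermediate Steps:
K(N, h) = 3*N
l(t, r) = -3 + sqrt(669) (l(t, r) = -3 + sqrt(3*(-1) + 672) = -3 + sqrt(-3 + 672) = -3 + sqrt(669))
l(-8*10, 50*(-9)) + 1883433 = (-3 + sqrt(669)) + 1883433 = 1883430 + sqrt(669)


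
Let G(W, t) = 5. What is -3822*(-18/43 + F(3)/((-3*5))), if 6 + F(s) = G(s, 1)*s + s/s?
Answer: 178360/43 ≈ 4147.9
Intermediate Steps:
F(s) = -5 + 5*s (F(s) = -6 + (5*s + s/s) = -6 + (5*s + 1) = -6 + (1 + 5*s) = -5 + 5*s)
-3822*(-18/43 + F(3)/((-3*5))) = -3822*(-18/43 + (-5 + 5*3)/((-3*5))) = -3822*(-18*1/43 + (-5 + 15)/(-15)) = -3822*(-18/43 + 10*(-1/15)) = -3822*(-18/43 - ⅔) = -3822*(-140/129) = 178360/43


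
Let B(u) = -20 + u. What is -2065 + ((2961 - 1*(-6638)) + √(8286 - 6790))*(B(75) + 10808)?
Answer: 104271872 + 21726*√374 ≈ 1.0469e+8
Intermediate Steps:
-2065 + ((2961 - 1*(-6638)) + √(8286 - 6790))*(B(75) + 10808) = -2065 + ((2961 - 1*(-6638)) + √(8286 - 6790))*((-20 + 75) + 10808) = -2065 + ((2961 + 6638) + √1496)*(55 + 10808) = -2065 + (9599 + 2*√374)*10863 = -2065 + (104273937 + 21726*√374) = 104271872 + 21726*√374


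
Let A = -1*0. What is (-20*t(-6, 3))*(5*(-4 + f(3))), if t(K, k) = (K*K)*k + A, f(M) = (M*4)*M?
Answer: -345600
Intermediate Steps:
A = 0
f(M) = 4*M**2 (f(M) = (4*M)*M = 4*M**2)
t(K, k) = k*K**2 (t(K, k) = (K*K)*k + 0 = K**2*k + 0 = k*K**2 + 0 = k*K**2)
(-20*t(-6, 3))*(5*(-4 + f(3))) = (-60*(-6)**2)*(5*(-4 + 4*3**2)) = (-60*36)*(5*(-4 + 4*9)) = (-20*108)*(5*(-4 + 36)) = -10800*32 = -2160*160 = -345600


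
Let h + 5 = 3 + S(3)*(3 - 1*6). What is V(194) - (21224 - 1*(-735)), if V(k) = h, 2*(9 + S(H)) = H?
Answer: -43877/2 ≈ -21939.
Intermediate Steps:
S(H) = -9 + H/2
h = 41/2 (h = -5 + (3 + (-9 + (½)*3)*(3 - 1*6)) = -5 + (3 + (-9 + 3/2)*(3 - 6)) = -5 + (3 - 15/2*(-3)) = -5 + (3 + 45/2) = -5 + 51/2 = 41/2 ≈ 20.500)
V(k) = 41/2
V(194) - (21224 - 1*(-735)) = 41/2 - (21224 - 1*(-735)) = 41/2 - (21224 + 735) = 41/2 - 1*21959 = 41/2 - 21959 = -43877/2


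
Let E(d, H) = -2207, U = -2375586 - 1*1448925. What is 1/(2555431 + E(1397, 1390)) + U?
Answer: -9764833273463/2553224 ≈ -3.8245e+6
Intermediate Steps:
U = -3824511 (U = -2375586 - 1448925 = -3824511)
1/(2555431 + E(1397, 1390)) + U = 1/(2555431 - 2207) - 3824511 = 1/2553224 - 3824511 = -9764833273463/2553224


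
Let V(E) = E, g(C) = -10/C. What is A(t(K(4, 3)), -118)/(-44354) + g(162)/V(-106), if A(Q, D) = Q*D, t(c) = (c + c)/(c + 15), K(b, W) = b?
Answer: 6159407/3617822718 ≈ 0.0017025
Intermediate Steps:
t(c) = 2*c/(15 + c) (t(c) = (2*c)/(15 + c) = 2*c/(15 + c))
A(Q, D) = D*Q
A(t(K(4, 3)), -118)/(-44354) + g(162)/V(-106) = -236*4/(15 + 4)/(-44354) - 10/162/(-106) = -236*4/19*(-1/44354) - 10*1/162*(-1/106) = -236*4/19*(-1/44354) - 5/81*(-1/106) = -118*8/19*(-1/44354) + 5/8586 = -944/19*(-1/44354) + 5/8586 = 472/421363 + 5/8586 = 6159407/3617822718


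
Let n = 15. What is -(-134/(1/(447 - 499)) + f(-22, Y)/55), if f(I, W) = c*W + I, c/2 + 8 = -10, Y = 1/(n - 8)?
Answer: -536498/77 ≈ -6967.5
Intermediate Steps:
Y = ⅐ (Y = 1/(15 - 8) = 1/7 = ⅐ ≈ 0.14286)
c = -36 (c = -16 + 2*(-10) = -16 - 20 = -36)
f(I, W) = I - 36*W (f(I, W) = -36*W + I = I - 36*W)
-(-134/(1/(447 - 499)) + f(-22, Y)/55) = -(-134/(1/(447 - 499)) + (-22 - 36*⅐)/55) = -(-134/(1/(-52)) + (-22 - 36/7)*(1/55)) = -(-134/(-1/52) - 190/7*1/55) = -(-134*(-52) - 38/77) = -(6968 - 38/77) = -1*536498/77 = -536498/77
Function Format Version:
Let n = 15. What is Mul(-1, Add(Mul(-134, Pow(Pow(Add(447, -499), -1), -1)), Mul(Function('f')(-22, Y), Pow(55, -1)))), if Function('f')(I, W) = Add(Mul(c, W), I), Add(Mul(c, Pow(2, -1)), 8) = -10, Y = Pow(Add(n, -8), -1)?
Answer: Rational(-536498, 77) ≈ -6967.5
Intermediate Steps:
Y = Rational(1, 7) (Y = Pow(Add(15, -8), -1) = Pow(7, -1) = Rational(1, 7) ≈ 0.14286)
c = -36 (c = Add(-16, Mul(2, -10)) = Add(-16, -20) = -36)
Function('f')(I, W) = Add(I, Mul(-36, W)) (Function('f')(I, W) = Add(Mul(-36, W), I) = Add(I, Mul(-36, W)))
Mul(-1, Add(Mul(-134, Pow(Pow(Add(447, -499), -1), -1)), Mul(Function('f')(-22, Y), Pow(55, -1)))) = Mul(-1, Add(Mul(-134, Pow(Pow(Add(447, -499), -1), -1)), Mul(Add(-22, Mul(-36, Rational(1, 7))), Pow(55, -1)))) = Mul(-1, Add(Mul(-134, Pow(Pow(-52, -1), -1)), Mul(Add(-22, Rational(-36, 7)), Rational(1, 55)))) = Mul(-1, Add(Mul(-134, Pow(Rational(-1, 52), -1)), Mul(Rational(-190, 7), Rational(1, 55)))) = Mul(-1, Add(Mul(-134, -52), Rational(-38, 77))) = Mul(-1, Add(6968, Rational(-38, 77))) = Mul(-1, Rational(536498, 77)) = Rational(-536498, 77)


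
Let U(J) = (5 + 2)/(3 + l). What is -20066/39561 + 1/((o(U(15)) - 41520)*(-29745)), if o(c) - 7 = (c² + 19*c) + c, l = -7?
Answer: -132248762955418/260734242979485 ≈ -0.50722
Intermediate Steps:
U(J) = -7/4 (U(J) = (5 + 2)/(3 - 7) = 7/(-4) = 7*(-¼) = -7/4)
o(c) = 7 + c² + 20*c (o(c) = 7 + ((c² + 19*c) + c) = 7 + (c² + 20*c) = 7 + c² + 20*c)
-20066/39561 + 1/((o(U(15)) - 41520)*(-29745)) = -20066/39561 + 1/(((7 + (-7/4)² + 20*(-7/4)) - 41520)*(-29745)) = -20066*1/39561 - 1/29745/((7 + 49/16 - 35) - 41520) = -20066/39561 - 1/29745/(-399/16 - 41520) = -20066/39561 - 1/29745/(-664719/16) = -20066/39561 - 16/664719*(-1/29745) = -20066/39561 + 16/19772066655 = -132248762955418/260734242979485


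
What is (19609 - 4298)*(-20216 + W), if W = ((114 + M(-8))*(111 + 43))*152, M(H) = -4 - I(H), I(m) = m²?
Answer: 16176867672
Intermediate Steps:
M(H) = -4 - H²
W = 1076768 (W = ((114 + (-4 - 1*(-8)²))*(111 + 43))*152 = ((114 + (-4 - 1*64))*154)*152 = ((114 + (-4 - 64))*154)*152 = ((114 - 68)*154)*152 = (46*154)*152 = 7084*152 = 1076768)
(19609 - 4298)*(-20216 + W) = (19609 - 4298)*(-20216 + 1076768) = 15311*1056552 = 16176867672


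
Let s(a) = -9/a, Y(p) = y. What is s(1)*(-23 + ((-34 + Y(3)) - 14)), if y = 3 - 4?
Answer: 648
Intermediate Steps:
y = -1
Y(p) = -1
s(1)*(-23 + ((-34 + Y(3)) - 14)) = (-9/1)*(-23 + ((-34 - 1) - 14)) = (-9*1)*(-23 + (-35 - 14)) = -9*(-23 - 49) = -9*(-72) = 648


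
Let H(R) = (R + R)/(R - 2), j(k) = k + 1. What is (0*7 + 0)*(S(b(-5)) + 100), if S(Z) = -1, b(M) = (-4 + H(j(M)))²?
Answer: 0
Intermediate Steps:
j(k) = 1 + k
H(R) = 2*R/(-2 + R) (H(R) = (2*R)/(-2 + R) = 2*R/(-2 + R))
b(M) = (-4 + 2*(1 + M)/(-1 + M))² (b(M) = (-4 + 2*(1 + M)/(-2 + (1 + M)))² = (-4 + 2*(1 + M)/(-1 + M))²)
(0*7 + 0)*(S(b(-5)) + 100) = (0*7 + 0)*(-1 + 100) = (0 + 0)*99 = 0*99 = 0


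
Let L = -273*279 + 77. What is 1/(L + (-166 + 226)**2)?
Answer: -1/72490 ≈ -1.3795e-5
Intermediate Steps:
L = -76090 (L = -76167 + 77 = -76090)
1/(L + (-166 + 226)**2) = 1/(-76090 + (-166 + 226)**2) = 1/(-76090 + 60**2) = 1/(-76090 + 3600) = 1/(-72490) = -1/72490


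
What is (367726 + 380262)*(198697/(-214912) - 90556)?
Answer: -158230111369291/2336 ≈ -6.7736e+10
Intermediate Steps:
(367726 + 380262)*(198697/(-214912) - 90556) = 747988*(198697*(-1/214912) - 90556) = 747988*(-8639/9344 - 90556) = 747988*(-846163903/9344) = -158230111369291/2336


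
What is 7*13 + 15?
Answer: 106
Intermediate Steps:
7*13 + 15 = 91 + 15 = 106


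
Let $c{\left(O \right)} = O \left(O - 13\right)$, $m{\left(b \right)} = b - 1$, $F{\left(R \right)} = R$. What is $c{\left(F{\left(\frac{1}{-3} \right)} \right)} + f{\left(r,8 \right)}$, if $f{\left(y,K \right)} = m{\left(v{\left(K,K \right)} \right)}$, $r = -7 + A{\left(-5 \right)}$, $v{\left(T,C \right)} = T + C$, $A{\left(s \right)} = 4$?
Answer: $\frac{175}{9} \approx 19.444$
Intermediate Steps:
$v{\left(T,C \right)} = C + T$
$m{\left(b \right)} = -1 + b$ ($m{\left(b \right)} = b - 1 = -1 + b$)
$r = -3$ ($r = -7 + 4 = -3$)
$c{\left(O \right)} = O \left(-13 + O\right)$
$f{\left(y,K \right)} = -1 + 2 K$ ($f{\left(y,K \right)} = -1 + \left(K + K\right) = -1 + 2 K$)
$c{\left(F{\left(\frac{1}{-3} \right)} \right)} + f{\left(r,8 \right)} = \frac{-13 + \frac{1}{-3}}{-3} + \left(-1 + 2 \cdot 8\right) = - \frac{-13 - \frac{1}{3}}{3} + \left(-1 + 16\right) = \left(- \frac{1}{3}\right) \left(- \frac{40}{3}\right) + 15 = \frac{40}{9} + 15 = \frac{175}{9}$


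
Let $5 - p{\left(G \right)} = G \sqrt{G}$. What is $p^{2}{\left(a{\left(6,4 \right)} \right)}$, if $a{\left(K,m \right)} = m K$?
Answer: $13849 - 480 \sqrt{6} \approx 12673.0$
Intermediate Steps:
$a{\left(K,m \right)} = K m$
$p{\left(G \right)} = 5 - G^{\frac{3}{2}}$ ($p{\left(G \right)} = 5 - G \sqrt{G} = 5 - G^{\frac{3}{2}}$)
$p^{2}{\left(a{\left(6,4 \right)} \right)} = \left(5 - \left(6 \cdot 4\right)^{\frac{3}{2}}\right)^{2} = \left(5 - 24^{\frac{3}{2}}\right)^{2} = \left(5 - 48 \sqrt{6}\right)^{2}$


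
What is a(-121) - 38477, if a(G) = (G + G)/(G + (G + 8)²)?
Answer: -243328669/6324 ≈ -38477.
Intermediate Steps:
a(G) = 2*G/(G + (8 + G)²) (a(G) = (2*G)/(G + (8 + G)²) = 2*G/(G + (8 + G)²))
a(-121) - 38477 = 2*(-121)/(-121 + (8 - 121)²) - 38477 = 2*(-121)/(-121 + (-113)²) - 38477 = 2*(-121)/(-121 + 12769) - 38477 = 2*(-121)/12648 - 38477 = 2*(-121)*(1/12648) - 38477 = -121/6324 - 38477 = -243328669/6324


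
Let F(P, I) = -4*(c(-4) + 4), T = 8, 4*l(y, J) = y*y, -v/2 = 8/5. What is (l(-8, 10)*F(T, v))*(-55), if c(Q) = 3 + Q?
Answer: 10560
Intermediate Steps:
v = -16/5 ≈ -3.2000
l(y, J) = y²/4 (l(y, J) = (y*y)/4 = y²/4)
F(P, I) = -12 (F(P, I) = -4*((3 - 4) + 4) = -4*(-1 + 4) = -4*3 = -12)
(l(-8, 10)*F(T, v))*(-55) = (((¼)*(-8)²)*(-12))*(-55) = (((¼)*64)*(-12))*(-55) = (16*(-12))*(-55) = -192*(-55) = 10560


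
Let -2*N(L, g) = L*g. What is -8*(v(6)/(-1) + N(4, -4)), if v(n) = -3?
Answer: -88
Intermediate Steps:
N(L, g) = -L*g/2
-8*(v(6)/(-1) + N(4, -4)) = -8*(-3/(-1) - ½*4*(-4)) = -8*(-3*(-1) + 8) = -8*(3 + 8) = -8*11 = -88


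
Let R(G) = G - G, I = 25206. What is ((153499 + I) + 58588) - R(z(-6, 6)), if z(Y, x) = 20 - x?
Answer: 237293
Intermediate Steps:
R(G) = 0
((153499 + I) + 58588) - R(z(-6, 6)) = ((153499 + 25206) + 58588) - 1*0 = (178705 + 58588) + 0 = 237293 + 0 = 237293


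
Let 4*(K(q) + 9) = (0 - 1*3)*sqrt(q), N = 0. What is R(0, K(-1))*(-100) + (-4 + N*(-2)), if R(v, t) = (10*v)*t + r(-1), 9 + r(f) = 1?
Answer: 796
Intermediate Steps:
r(f) = -8 (r(f) = -9 + 1 = -8)
K(q) = -9 - 3*sqrt(q)/4 (K(q) = -9 + ((0 - 1*3)*sqrt(q))/4 = -9 + ((0 - 3)*sqrt(q))/4 = -9 + (-3*sqrt(q))/4 = -9 - 3*sqrt(q)/4)
R(v, t) = -8 + 10*t*v (R(v, t) = (10*v)*t - 8 = 10*t*v - 8 = -8 + 10*t*v)
R(0, K(-1))*(-100) + (-4 + N*(-2)) = (-8 + 10*(-9 - 3*I/4)*0)*(-100) + (-4 + 0*(-2)) = (-8 + 10*(-9 - 3*I/4)*0)*(-100) + (-4 + 0) = (-8 + 0)*(-100) - 4 = -8*(-100) - 4 = 800 - 4 = 796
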